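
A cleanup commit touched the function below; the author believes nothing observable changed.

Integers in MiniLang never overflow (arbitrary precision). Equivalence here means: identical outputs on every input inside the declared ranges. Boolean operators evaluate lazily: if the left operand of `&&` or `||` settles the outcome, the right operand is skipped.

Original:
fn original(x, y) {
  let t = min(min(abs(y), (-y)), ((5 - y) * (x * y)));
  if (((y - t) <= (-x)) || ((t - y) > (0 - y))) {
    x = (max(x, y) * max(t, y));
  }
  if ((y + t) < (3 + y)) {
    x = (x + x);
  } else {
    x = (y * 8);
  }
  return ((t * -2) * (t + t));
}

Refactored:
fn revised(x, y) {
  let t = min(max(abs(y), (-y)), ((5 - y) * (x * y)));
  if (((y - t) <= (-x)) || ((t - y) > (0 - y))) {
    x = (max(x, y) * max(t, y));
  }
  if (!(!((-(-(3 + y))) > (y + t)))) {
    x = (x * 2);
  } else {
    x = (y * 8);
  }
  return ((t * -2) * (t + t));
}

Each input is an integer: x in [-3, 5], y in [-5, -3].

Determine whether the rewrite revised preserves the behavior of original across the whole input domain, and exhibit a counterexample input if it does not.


The suspicious edit (`min(abs(y), (-y))` became `max(abs(y), (-y))`) never changes the result for any input inside the declared domain.
One worked example (x=1, y=-4) — original: t := -36 | (((y - t) <= (-x)) || ((t - y) > (0 - y))): false | ((y + t) < (3 + y)): true | x := 2 | result -5184; revised: t := -36 | (((y - t) <= (-x)) || ((t - y) > (0 - y))): false | (!(!((-(-(3 + y))) > (y + t)))): true | x := 2 | result -5184; agreement on -5184.
Sweeping the whole domain (27 inputs) finds no disagreement.
verdict: equivalent


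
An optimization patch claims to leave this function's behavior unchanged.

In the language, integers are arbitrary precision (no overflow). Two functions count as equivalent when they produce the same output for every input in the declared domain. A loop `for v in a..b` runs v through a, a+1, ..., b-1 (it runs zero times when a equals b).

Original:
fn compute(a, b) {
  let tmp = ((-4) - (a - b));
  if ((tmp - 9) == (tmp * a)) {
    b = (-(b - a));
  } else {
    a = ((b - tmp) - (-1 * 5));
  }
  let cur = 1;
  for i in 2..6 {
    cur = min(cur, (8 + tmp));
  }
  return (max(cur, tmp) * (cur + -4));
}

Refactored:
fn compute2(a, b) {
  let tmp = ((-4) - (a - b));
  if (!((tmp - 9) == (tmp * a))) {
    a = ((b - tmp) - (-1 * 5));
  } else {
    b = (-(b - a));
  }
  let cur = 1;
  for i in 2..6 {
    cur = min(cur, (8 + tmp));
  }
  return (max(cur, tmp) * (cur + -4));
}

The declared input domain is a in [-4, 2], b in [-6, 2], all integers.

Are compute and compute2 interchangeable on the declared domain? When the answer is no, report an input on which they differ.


The two versions differ — the changes include boolean connective usage differs.
Tracing a=-2, b=0: compute: tmp := -2 | ((tmp - 9) == (tmp * a)): false | a := 7 | cur := 1 | iter i=2: | cur := 1 | iter i=3: | cur := 1 | iter i=4: | cur := 1 | iter i=5: | cur := 1 | result -3 | compute2: tmp := -2 | (!((tmp - 9) == (tmp * a))): true | a := 7 | cur := 1 | iter i=2: | cur := 1 | iter i=3: | cur := 1 | iter i=4: | cur := 1 | iter i=5: | cur := 1 | result -3 — matching result -3.
Checked all 63 inputs in the declared domain: the outputs agree on every one.
verdict: equivalent


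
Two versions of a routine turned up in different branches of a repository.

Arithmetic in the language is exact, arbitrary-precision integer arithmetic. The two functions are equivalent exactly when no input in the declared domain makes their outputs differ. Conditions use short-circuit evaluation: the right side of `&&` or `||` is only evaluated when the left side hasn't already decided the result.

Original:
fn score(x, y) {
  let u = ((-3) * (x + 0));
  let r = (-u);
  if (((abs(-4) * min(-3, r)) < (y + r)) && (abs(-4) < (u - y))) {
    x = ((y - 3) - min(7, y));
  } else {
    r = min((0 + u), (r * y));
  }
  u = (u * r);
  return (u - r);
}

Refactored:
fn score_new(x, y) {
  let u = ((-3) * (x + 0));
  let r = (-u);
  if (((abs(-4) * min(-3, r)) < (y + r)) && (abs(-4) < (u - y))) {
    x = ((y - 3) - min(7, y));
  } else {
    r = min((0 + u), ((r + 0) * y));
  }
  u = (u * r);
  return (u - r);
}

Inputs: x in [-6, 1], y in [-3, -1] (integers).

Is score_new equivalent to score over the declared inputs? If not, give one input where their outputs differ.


Although arithmetic usage differs, plus constant usage differs, 24/24 inputs agree.
verdict: equivalent


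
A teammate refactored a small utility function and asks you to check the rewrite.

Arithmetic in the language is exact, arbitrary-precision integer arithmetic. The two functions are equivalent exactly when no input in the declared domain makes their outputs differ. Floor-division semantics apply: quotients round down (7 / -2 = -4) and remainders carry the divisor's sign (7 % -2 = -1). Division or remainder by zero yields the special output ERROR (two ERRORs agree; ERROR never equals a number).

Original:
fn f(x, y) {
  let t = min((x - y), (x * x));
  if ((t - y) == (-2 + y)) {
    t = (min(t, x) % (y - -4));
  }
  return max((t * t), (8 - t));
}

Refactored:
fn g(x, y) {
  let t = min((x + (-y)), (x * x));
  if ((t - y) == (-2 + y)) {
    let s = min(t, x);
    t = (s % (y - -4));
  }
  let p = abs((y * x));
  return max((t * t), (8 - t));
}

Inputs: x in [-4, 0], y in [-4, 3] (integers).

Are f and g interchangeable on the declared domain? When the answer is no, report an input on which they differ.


The two versions differ — the changes include min/max/abs usage differs; local variable names differ; arithmetic usage differs; statement counts differ.
Tracing x=-1, y=2: f: t = -3; ((t - y) == (-2 + y)) -> false; return 11 | g: t = -3; ((t - y) == (-2 + y)) -> false; p = 2; return 11 — matching result 11.
Across all 40 domain points the two functions coincide.
verdict: equivalent


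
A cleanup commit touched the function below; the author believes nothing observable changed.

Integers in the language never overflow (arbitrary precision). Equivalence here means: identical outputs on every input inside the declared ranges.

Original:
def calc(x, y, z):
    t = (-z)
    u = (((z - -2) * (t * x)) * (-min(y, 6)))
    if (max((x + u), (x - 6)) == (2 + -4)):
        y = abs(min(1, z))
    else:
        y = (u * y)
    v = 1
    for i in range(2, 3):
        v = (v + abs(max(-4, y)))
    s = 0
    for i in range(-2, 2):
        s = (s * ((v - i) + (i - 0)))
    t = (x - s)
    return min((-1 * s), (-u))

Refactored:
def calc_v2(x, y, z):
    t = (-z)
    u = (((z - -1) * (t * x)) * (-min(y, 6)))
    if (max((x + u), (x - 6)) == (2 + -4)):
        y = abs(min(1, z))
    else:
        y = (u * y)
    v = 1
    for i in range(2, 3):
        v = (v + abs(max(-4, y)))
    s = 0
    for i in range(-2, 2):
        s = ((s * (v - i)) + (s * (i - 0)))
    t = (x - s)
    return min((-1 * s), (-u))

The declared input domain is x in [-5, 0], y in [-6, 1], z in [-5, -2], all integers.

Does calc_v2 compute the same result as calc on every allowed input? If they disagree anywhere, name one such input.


Not equivalent: x=-5, y=-6, z=-5 separates them (-450 vs -600).
calc: t becomes 5; next u becomes 450; next (max((x + u), (x - 6)) == (2 + -4)) evaluates to false; next y becomes -2700; next v becomes 1; next at i=2:; next v becomes 5; next s becomes 0; next at i=-2:; next s becomes 0; next at i=-1:; next s becomes 0; next at i=0:; next s becomes 0; next at i=1:; next s becomes 0; next t becomes -5; next final value -450
calc_v2: t becomes 5; next u becomes 600; next (max((x + u), (x - 6)) == (2 + -4)) evaluates to false; next y becomes -3600; next v becomes 1; next at i=2:; next v becomes 5; next s becomes 0; next at i=-2:; next s becomes 0; next at i=-1:; next s becomes 0; next at i=0:; next s becomes 0; next at i=1:; next s becomes 0; next t becomes -5; next final value -600
verdict: not equivalent; witness: x=-5, y=-6, z=-5


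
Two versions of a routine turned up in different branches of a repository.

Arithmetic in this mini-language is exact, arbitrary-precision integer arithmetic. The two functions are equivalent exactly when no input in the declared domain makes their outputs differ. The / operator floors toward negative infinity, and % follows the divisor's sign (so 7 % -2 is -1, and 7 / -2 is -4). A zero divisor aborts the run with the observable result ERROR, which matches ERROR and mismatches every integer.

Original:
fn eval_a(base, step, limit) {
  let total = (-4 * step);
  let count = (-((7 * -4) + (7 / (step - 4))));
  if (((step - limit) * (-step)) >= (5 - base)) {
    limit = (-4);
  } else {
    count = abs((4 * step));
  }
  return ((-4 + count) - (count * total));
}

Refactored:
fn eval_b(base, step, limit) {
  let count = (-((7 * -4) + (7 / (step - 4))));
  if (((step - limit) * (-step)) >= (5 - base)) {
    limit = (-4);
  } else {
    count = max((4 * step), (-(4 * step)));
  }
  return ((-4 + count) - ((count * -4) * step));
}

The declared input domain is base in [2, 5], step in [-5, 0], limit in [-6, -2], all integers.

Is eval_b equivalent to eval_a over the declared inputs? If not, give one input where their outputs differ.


This is a faithful refactor — constant usage differs; also statement counts differ; also arithmetic usage differs; also local variable names differ; also min/max/abs usage differs, but the computed results match everywhere.
As a probe, take base=3, step=-5, limit=-5: eval_a runs total becomes 20; next count becomes 29; next (((step - limit) * (-step)) >= (5 - base)) evaluates to false; next count becomes 20; next final value -384; eval_b runs count becomes 29; next (((step - limit) * (-step)) >= (5 - base)) evaluates to false; next count becomes 20; next final value -384; both end at -384.
Across all 120 domain points the two functions coincide.
verdict: equivalent


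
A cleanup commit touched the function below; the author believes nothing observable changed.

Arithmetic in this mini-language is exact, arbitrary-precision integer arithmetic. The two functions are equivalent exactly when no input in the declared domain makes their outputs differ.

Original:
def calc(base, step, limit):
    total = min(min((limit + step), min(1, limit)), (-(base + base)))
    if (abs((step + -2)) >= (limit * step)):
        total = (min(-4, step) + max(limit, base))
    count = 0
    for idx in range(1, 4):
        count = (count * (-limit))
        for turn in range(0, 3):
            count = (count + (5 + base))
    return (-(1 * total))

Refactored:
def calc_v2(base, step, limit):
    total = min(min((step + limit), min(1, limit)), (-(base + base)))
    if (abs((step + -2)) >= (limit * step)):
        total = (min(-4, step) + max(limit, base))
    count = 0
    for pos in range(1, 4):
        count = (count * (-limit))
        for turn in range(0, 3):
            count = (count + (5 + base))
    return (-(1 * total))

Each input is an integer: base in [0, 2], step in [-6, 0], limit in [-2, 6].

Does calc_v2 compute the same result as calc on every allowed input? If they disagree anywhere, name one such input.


The two versions differ — the changes include local variable names differ.
Tracing base=0, step=-5, limit=-2: calc: total=-7, then (abs((step + -2)) >= (limit * step)) is false, then count=0, then (idx=1), then count=0, then (turn=0), then count=5, then (turn=1), then count=10, then (turn=2), then count=15, then (idx=2), then count=30, then (turn=0), then count=35, then (turn=1), then count=40, then (turn=2), then count=45, then (idx=3), then count=90, then (turn=0), then count=95, then (turn=1), then count=100, then (turn=2), then count=105, then returns 7 | calc_v2: total=-7, then (abs((step + -2)) >= (limit * step)) is false, then count=0, then (pos=1), then count=0, then (turn=0), then count=5, then (turn=1), then count=10, then (turn=2), then count=15, then (pos=2), then count=30, then (turn=0), then count=35, then (turn=1), then count=40, then (turn=2), then count=45, then (pos=3), then count=90, then (turn=0), then count=95, then (turn=1), then count=100, then (turn=2), then count=105, then returns 7 — matching result 7.
An exhaustive pass over the 189 declared inputs shows identical outputs.
verdict: equivalent


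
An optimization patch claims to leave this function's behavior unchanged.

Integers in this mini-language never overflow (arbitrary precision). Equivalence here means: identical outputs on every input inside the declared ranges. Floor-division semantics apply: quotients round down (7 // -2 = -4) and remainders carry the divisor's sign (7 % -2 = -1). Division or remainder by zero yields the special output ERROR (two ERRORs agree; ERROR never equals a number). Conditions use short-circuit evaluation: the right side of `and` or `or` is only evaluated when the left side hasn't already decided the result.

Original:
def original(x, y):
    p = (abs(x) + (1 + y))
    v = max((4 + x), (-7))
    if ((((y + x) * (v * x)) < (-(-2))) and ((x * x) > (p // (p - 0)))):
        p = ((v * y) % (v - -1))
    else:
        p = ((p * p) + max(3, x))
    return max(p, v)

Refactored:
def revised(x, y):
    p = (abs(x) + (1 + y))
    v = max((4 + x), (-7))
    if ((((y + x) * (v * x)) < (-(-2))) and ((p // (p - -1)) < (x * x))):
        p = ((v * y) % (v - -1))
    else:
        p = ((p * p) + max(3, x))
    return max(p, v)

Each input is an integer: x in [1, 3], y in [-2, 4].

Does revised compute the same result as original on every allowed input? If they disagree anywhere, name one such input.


The rewrite breaks on x=1, y=-2, where the results are ERROR and 5.
original: p := 0 | v := 5 | divide-by-zero, output ERROR
revised: p := 0 | v := 5 | ((((y + x) * (v * x)) < (-(-2))) and ((p // (p - -1)) < (x * x))): true | p := 2 | result 5
verdict: not equivalent; witness: x=1, y=-2


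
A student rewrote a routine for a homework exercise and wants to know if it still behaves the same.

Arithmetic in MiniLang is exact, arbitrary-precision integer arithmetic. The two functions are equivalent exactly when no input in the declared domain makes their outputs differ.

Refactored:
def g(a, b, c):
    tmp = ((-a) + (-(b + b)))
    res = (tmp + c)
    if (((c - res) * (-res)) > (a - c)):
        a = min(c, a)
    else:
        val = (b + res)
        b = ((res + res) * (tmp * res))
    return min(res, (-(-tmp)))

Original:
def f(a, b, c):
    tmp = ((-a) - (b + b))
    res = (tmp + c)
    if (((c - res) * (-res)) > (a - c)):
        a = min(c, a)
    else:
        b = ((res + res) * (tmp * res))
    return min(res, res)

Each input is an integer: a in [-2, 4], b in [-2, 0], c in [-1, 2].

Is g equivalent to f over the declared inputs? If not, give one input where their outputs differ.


Run the pair on a=-2, b=-2, c=1.
f: tmp := 6 | res := 7 | (((c - res) * (-res)) > (a - c)): true | a := -2 | result 7
g: tmp := 6 | res := 7 | (((c - res) * (-res)) > (a - c)): true | a := -2 | result 6
7 and 6 differ, so these are not the same function on this domain.
verdict: not equivalent; witness: a=-2, b=-2, c=1


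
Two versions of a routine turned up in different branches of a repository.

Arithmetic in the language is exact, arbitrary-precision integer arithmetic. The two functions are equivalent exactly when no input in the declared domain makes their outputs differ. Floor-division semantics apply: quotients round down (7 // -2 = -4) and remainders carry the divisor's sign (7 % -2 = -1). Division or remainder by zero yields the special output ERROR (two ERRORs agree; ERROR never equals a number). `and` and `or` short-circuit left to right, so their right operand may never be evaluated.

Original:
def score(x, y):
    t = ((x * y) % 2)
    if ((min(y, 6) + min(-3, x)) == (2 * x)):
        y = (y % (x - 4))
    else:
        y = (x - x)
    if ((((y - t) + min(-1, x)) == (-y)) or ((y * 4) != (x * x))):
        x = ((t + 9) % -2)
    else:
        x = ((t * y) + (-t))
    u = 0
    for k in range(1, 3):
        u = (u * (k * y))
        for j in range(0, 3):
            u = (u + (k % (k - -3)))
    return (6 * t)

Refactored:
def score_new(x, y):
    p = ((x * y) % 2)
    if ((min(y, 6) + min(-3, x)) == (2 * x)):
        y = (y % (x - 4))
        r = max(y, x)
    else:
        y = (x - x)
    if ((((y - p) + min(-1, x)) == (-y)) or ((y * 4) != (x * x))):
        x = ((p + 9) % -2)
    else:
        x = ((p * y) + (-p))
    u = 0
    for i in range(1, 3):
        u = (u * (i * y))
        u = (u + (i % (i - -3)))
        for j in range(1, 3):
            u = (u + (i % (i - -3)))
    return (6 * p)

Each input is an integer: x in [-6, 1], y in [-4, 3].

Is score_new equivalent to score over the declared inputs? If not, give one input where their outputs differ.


Comparing the listings, the differences include: arithmetic usage differs; and statement counts differ; and local variable names differ; and min/max/abs usage differs; and loop structure differs; and constant usage differs.
As a probe, take x=1, y=-3: score runs t = 1; ((min(y, 6) + min(-3, x)) == (2 * x)) -> false; y = 0; ((((y - t) + min(-1, x)) == (-y)) or ((y * 4) != (x * x))) -> true; x = 0; u = 0; [k=1]; u = 0; [j=0]; u = 1; [j=1]; u = 2; [j=2]; u = 3; [k=2]; u = 0; [j=0]; u = 2; [j=1]; u = 4; [j=2]; u = 6; return 6; score_new runs p = 1; ((min(y, 6) + min(-3, x)) == (2 * x)) -> false; y = 0; ((((y - p) + min(-1, x)) == (-y)) or ((y * 4) != (x * x))) -> true; x = 0; u = 0; [i=1]; u = 0; u = 1; [j=1]; u = 2; [j=2]; u = 3; [i=2]; u = 0; u = 2; [j=1]; u = 4; [j=2]; u = 6; return 6; both end at 6.
An exhaustive pass over the 64 declared inputs shows identical outputs.
verdict: equivalent


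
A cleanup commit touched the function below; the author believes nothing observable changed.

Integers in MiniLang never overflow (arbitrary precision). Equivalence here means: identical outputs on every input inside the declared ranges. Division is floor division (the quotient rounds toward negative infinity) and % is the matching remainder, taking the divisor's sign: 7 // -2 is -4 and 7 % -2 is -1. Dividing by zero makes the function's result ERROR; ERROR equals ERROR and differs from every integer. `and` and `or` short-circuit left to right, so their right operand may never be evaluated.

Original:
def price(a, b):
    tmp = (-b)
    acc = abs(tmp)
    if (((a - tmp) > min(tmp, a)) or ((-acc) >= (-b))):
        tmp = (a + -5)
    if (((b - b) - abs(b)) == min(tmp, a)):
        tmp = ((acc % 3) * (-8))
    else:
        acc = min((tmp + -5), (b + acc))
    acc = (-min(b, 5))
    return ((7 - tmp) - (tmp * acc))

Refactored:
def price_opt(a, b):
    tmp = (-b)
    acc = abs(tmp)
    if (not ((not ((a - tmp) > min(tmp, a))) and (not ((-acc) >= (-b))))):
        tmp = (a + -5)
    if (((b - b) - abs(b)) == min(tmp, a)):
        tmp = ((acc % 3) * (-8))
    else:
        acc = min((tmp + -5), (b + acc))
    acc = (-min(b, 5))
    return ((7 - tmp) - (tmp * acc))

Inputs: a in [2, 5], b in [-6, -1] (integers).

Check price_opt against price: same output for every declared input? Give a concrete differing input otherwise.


Equivalent — the differences include boolean connective usage differs, yet no declared input distinguishes the two.
Spot check at a=4, b=-1 — price: tmp becomes 1; next acc becomes 1; next (((a - tmp) > min(tmp, a)) or ((-acc) >= (-b))) evaluates to true; next tmp becomes -1; next (((b - b) - abs(b)) == min(tmp, a)) evaluates to true; next tmp becomes -8; next acc becomes 1; next final value 23. price_opt: tmp becomes 1; next acc becomes 1; next (not ((not ((a - tmp) > min(tmp, a))) and (not ((-acc) >= (-b))))) evaluates to true; next tmp becomes -1; next (((b - b) - abs(b)) == min(tmp, a)) evaluates to true; next tmp becomes -8; next acc becomes 1; next final value 23. Both give 23.
Every one of the 24 inputs gives matching results.
verdict: equivalent


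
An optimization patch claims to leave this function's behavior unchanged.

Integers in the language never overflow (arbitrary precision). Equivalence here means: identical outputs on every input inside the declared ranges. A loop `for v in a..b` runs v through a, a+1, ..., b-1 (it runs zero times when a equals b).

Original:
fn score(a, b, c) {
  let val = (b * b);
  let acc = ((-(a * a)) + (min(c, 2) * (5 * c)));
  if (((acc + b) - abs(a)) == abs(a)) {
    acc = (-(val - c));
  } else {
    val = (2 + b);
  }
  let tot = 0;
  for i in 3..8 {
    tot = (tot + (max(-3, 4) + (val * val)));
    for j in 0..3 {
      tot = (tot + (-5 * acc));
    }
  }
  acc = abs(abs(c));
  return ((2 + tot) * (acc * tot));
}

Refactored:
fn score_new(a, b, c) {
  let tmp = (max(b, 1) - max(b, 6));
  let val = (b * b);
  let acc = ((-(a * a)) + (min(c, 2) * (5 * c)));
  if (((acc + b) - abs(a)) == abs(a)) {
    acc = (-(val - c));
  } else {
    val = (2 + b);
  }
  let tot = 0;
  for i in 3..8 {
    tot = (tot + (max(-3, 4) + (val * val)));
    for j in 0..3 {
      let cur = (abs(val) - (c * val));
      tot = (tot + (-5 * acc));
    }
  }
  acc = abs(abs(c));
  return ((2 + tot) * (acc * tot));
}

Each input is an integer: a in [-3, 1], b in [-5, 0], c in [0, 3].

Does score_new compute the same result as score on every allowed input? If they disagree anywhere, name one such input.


The two versions differ — the changes include statement counts differ; and min/max/abs usage differs; and constant usage differs; and arithmetic usage differs; and local variable names differ.
One worked example (a=0, b=-5, c=1) — score: val=25, then acc=5, then (((acc + b) - abs(a)) == abs(a)) is true, then acc=-24, then tot=0, then (i=3), then tot=629, then (j=0), then tot=749, then (j=1), then tot=869, then (j=2), then tot=989, then (i=4), then tot=1618, then (j=0), then tot=1738, then (j=1), then tot=1858, then (j=2), then tot=1978, then (i=5), then tot=2607, then (j=0), then tot=2727, then (j=1), then tot=2847, then (j=2), then tot=2967, then (i=6), then tot=3596, then (j=0), then tot=3716, then (j=1), then tot=3836, then (j=2), then tot=3956, then (i=7), then tot=4585, then (j=0), then tot=4705, then (j=1), then tot=4825, then (j=2), then tot=4945, then acc=1, then returns 24462915; score_new: tmp=-5, then val=25, then acc=5, then (((acc + b) - abs(a)) == abs(a)) is true, then acc=-24, then tot=0, then (i=3), then tot=629, then (j=0), then cur=0, then tot=749, then (j=1), then cur=0, then tot=869, then (j=2), then cur=0, then tot=989, then (i=4), then tot=1618, then (j=0), then cur=0, then tot=1738, then (j=1), then cur=0, then tot=1858, then (j=2), then cur=0, then tot=1978, then (i=5), then tot=2607, then (j=0), then cur=0, then tot=2727, then (j=1), then cur=0, then tot=2847, then (j=2), then cur=0, then tot=2967, then (i=6), then tot=3596, then (j=0), then cur=0, then tot=3716, then (j=1), then cur=0, then tot=3836, then (j=2), then cur=0, then tot=3956, then (i=7), then tot=4585, then (j=0), then cur=0, then tot=4705, then (j=1), then cur=0, then tot=4825, then (j=2), then cur=0, then tot=4945, then acc=1, then returns 24462915; agreement on 24462915.
Sweeping the whole domain (120 inputs) finds no disagreement.
verdict: equivalent


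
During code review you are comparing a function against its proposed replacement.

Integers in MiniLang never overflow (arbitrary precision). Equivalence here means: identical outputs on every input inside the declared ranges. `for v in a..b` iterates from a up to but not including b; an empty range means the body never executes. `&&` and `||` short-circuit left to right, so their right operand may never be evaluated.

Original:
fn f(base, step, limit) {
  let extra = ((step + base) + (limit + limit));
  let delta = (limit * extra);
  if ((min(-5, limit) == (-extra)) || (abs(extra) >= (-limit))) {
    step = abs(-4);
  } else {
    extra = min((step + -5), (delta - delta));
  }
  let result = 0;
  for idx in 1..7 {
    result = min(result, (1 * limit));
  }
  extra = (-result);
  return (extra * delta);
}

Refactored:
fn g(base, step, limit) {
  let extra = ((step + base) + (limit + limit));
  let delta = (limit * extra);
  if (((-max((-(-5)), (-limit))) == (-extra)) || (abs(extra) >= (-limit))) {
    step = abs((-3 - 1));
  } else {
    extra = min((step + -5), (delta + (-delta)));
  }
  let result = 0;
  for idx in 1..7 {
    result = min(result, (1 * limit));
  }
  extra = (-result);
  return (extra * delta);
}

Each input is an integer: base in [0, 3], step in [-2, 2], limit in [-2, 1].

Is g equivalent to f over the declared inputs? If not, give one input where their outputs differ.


The two versions differ — the changes include arithmetic usage differs; and min/max/abs usage differs; and constant usage differs.
One worked example (base=2, step=2, limit=-2) — f: extra := 0 | delta := 0 | ((min(-5, limit) == (-extra)) || (abs(extra) >= (-limit))): false | extra := -3 | result := 0 | iter idx=1: | result := -2 | iter idx=2: | result := -2 | iter idx=3: | result := -2 | iter idx=4: | result := -2 | iter idx=5: | result := -2 | iter idx=6: | result := -2 | extra := 2 | result 0; g: extra := 0 | delta := 0 | (((-max((-(-5)), (-limit))) == (-extra)) || (abs(extra) >= (-limit))): false | extra := -3 | result := 0 | iter idx=1: | result := -2 | iter idx=2: | result := -2 | iter idx=3: | result := -2 | iter idx=4: | result := -2 | iter idx=5: | result := -2 | iter idx=6: | result := -2 | extra := 2 | result 0; agreement on 0.
Checked all 80 inputs in the declared domain: the outputs agree on every one.
verdict: equivalent


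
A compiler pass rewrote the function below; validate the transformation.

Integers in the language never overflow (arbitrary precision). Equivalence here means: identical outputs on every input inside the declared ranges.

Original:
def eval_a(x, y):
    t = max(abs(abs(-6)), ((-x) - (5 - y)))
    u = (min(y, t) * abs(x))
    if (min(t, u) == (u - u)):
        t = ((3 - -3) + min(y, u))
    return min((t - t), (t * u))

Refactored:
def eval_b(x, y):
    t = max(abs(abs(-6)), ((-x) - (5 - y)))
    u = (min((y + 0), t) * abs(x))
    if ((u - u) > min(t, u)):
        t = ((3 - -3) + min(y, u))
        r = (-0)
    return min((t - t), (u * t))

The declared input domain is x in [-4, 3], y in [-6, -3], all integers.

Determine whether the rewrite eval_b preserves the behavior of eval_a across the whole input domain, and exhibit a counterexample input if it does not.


Consider the input x=-4, y=-6.
eval_a: t becomes 6; next u becomes -24; next (min(t, u) == (u - u)) evaluates to false; next final value -144
eval_b: t becomes 6; next u becomes -24; next ((u - u) > min(t, u)) evaluates to true; next t becomes -18; next r becomes 0; next final value 0
-144 vs 0 — the two versions disagree here.
verdict: not equivalent; witness: x=-4, y=-6


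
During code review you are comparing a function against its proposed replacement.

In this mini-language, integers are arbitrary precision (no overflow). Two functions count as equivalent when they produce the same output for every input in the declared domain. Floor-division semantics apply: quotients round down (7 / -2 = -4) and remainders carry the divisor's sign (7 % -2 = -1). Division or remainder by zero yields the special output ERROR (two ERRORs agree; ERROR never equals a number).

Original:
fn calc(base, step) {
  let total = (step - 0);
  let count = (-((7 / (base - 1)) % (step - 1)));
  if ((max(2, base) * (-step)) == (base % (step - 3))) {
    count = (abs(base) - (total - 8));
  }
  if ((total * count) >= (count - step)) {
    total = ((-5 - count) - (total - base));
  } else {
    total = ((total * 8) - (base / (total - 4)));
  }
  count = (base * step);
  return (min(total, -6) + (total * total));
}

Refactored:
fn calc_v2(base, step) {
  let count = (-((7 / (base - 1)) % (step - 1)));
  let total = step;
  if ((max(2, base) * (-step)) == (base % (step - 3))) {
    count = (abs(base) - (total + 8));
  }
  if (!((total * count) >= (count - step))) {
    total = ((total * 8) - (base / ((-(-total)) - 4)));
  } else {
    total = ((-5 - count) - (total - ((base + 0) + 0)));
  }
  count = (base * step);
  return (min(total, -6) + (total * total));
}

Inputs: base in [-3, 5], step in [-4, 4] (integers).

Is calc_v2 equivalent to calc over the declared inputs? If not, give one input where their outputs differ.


Take base=-3, step=0.
calc: total := 0 | count := 0 | ((max(2, base) * (-step)) == (base % (step - 3))): true | count := 11 | ((total * count) >= (count - step)): false | total := 0 | count := 0 | result -6
calc_v2: count := 0 | total := 0 | ((max(2, base) * (-step)) == (base % (step - 3))): true | count := -5 | (!((total * count) >= (count - step))): false | total := -3 | count := 0 | result 3
-6 and 3 differ, so these are not the same function on this domain.
verdict: not equivalent; witness: base=-3, step=0


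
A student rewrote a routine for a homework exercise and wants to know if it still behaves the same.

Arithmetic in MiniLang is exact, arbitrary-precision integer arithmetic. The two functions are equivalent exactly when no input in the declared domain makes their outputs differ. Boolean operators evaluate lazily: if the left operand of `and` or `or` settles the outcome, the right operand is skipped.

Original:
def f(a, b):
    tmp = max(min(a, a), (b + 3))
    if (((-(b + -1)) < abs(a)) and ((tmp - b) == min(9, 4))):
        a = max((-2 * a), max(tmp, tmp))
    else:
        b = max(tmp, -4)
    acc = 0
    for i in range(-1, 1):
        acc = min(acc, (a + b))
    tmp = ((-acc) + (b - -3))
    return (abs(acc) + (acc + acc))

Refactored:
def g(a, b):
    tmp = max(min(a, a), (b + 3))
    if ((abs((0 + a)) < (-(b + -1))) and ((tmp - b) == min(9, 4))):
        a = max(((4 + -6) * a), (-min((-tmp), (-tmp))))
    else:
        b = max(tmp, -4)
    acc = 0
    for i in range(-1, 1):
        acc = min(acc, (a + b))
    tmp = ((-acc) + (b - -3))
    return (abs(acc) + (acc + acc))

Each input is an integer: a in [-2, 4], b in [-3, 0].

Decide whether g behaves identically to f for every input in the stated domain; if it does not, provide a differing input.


Try a=1, b=-3.
f: tmp becomes 1; next (((-(b + -1)) < abs(a)) and ((tmp - b) == min(9, 4))) evaluates to false; next b becomes 1; next acc becomes 0; next at i=-1:; next acc becomes 0; next at i=0:; next acc becomes 0; next tmp becomes 4; next final value 0
g: tmp becomes 1; next ((abs((0 + a)) < (-(b + -1))) and ((tmp - b) == min(9, 4))) evaluates to true; next a becomes 1; next acc becomes 0; next at i=-1:; next acc becomes -2; next at i=0:; next acc becomes -2; next tmp becomes 2; next final value -2
0 against -2: the behavior changed.
verdict: not equivalent; witness: a=1, b=-3


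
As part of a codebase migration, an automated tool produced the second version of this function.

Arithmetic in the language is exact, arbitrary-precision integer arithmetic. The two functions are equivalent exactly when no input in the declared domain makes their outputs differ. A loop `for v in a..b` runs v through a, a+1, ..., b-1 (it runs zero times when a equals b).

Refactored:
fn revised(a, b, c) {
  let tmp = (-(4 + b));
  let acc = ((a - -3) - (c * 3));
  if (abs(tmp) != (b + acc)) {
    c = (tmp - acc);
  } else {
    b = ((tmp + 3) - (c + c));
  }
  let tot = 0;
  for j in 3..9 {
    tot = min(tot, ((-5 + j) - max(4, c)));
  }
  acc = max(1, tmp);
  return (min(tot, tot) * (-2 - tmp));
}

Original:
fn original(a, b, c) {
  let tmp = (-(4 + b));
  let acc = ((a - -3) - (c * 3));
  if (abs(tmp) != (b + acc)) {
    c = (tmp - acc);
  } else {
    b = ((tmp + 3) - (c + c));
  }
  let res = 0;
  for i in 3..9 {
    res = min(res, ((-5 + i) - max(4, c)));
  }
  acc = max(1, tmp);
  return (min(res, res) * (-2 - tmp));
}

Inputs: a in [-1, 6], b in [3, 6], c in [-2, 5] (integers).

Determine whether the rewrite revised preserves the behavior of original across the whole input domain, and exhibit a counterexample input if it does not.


The two versions differ — the changes include local variable names differ.
Tracing a=5, b=3, c=-2: original: tmp := -7 | acc := 14 | (abs(tmp) != (b + acc)): true | c := -21 | res := 0 | iter i=3: | res := -6 | iter i=4: | res := -6 | iter i=5: | res := -6 | iter i=6: | res := -6 | iter i=7: | res := -6 | iter i=8: | res := -6 | acc := 1 | result -30 | revised: tmp := -7 | acc := 14 | (abs(tmp) != (b + acc)): true | c := -21 | tot := 0 | iter j=3: | tot := -6 | iter j=4: | tot := -6 | iter j=5: | tot := -6 | iter j=6: | tot := -6 | iter j=7: | tot := -6 | iter j=8: | tot := -6 | acc := 1 | result -30 — matching result -30.
Across all 256 domain points the two functions coincide.
verdict: equivalent


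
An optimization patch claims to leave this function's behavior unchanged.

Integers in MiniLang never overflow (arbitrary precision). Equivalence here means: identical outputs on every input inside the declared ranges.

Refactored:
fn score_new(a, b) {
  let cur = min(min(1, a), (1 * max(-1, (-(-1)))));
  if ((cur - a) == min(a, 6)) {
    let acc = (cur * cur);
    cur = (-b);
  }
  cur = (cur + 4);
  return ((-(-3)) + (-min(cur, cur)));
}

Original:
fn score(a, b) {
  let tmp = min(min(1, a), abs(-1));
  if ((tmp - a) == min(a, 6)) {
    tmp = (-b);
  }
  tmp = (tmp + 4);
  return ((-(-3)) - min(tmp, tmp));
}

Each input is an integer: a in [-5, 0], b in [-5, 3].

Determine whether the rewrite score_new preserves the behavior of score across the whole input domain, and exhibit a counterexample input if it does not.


Behavior is preserved: although local variable names differ; also arithmetic usage differs; also constant usage differs; also statement counts differ; also min/max/abs usage differs, the outputs never diverge.
Spot check at a=-2, b=-3 — score: tmp = -2; ((tmp - a) == min(a, 6)) -> false; tmp = 2; return 1. score_new: cur = -2; ((cur - a) == min(a, 6)) -> false; cur = 2; return 1. Both give 1.
Sweeping the whole domain (54 inputs) finds no disagreement.
verdict: equivalent


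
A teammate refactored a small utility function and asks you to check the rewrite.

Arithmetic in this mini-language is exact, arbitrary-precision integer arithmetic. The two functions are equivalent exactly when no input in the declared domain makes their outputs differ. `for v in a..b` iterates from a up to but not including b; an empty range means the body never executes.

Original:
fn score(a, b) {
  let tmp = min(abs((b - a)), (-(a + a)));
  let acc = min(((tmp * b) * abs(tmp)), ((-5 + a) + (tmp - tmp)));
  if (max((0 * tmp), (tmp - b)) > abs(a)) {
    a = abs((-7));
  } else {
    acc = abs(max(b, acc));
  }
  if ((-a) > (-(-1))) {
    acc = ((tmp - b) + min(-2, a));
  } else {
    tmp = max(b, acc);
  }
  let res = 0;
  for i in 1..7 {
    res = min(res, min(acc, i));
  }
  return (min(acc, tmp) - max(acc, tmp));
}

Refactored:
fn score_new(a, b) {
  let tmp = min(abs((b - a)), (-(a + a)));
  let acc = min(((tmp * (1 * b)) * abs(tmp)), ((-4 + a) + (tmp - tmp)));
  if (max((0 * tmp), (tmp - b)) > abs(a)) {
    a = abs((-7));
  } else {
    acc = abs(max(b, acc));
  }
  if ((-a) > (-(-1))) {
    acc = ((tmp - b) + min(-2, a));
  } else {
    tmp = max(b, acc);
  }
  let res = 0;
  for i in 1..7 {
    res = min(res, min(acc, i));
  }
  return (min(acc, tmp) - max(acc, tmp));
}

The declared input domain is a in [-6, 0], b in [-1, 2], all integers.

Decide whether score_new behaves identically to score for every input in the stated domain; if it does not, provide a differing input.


Evaluate both at a=0, b=-1.
score: tmp := 0 | acc := -5 | (max((0 * tmp), (tmp - b)) > abs(a)): true | a := 7 | ((-a) > (-(-1))): false | tmp := -1 | res := 0 | iter i=1: | res := -5 | iter i=2: | res := -5 | iter i=3: | res := -5 | iter i=4: | res := -5 | iter i=5: | res := -5 | iter i=6: | res := -5 | result -4
score_new: tmp := 0 | acc := -4 | (max((0 * tmp), (tmp - b)) > abs(a)): true | a := 7 | ((-a) > (-(-1))): false | tmp := -1 | res := 0 | iter i=1: | res := -4 | iter i=2: | res := -4 | iter i=3: | res := -4 | iter i=4: | res := -4 | iter i=5: | res := -4 | iter i=6: | res := -4 | result -3
-4 against -3: the behavior changed.
verdict: not equivalent; witness: a=0, b=-1


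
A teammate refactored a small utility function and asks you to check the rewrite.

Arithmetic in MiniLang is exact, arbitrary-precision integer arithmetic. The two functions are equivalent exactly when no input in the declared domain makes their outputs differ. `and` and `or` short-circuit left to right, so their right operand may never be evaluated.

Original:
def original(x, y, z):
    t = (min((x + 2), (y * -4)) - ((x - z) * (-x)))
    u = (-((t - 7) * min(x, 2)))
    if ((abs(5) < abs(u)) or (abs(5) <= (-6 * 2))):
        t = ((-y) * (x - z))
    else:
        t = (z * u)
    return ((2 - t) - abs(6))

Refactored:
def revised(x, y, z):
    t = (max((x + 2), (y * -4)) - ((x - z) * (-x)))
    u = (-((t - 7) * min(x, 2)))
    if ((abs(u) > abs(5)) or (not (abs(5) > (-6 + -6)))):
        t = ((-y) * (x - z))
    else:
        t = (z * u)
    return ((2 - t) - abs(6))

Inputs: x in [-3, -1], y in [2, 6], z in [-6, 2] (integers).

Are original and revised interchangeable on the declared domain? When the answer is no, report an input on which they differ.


These are not equivalent — on x=-3, y=2, z=0 the outputs split (-10 vs -4).
original: t = 1; u = -18; ((abs(5) < abs(u)) or (abs(5) <= (-6 * 2))) -> true; t = 6; return -10
revised: t = 8; u = 3; ((abs(u) > abs(5)) or (not (abs(5) > (-6 + -6)))) -> false; t = 0; return -4
verdict: not equivalent; witness: x=-3, y=2, z=0


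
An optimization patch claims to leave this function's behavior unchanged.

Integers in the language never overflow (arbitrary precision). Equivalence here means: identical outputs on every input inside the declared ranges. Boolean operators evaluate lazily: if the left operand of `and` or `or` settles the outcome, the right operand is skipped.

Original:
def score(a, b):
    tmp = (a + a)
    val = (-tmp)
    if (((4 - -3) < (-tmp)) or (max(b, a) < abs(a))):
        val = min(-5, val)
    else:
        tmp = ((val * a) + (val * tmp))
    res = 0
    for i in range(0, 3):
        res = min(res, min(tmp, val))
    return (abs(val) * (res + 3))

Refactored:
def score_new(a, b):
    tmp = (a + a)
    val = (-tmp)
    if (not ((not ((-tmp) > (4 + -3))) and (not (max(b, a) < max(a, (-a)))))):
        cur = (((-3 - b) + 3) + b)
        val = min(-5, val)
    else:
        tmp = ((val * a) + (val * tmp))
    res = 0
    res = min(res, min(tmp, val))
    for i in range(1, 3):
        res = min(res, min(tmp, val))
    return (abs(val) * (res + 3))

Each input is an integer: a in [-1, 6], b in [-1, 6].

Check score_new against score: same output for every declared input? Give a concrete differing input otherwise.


a=-1, b=1 yields -6 from score but -10 from score_new.
verdict: not equivalent; witness: a=-1, b=1


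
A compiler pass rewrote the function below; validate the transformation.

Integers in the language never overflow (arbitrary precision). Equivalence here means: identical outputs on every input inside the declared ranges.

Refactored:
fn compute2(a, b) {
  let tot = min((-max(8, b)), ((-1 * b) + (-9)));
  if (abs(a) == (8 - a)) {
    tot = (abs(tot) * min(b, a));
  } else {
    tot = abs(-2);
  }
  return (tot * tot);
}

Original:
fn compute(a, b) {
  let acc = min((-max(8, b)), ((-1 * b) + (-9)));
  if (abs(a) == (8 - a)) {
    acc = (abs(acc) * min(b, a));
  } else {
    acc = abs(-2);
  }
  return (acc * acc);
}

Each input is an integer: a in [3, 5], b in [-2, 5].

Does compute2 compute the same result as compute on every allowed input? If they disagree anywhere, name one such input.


The two versions differ — the changes include local variable names differ.
As a probe, take a=3, b=1: compute runs acc = -10; (abs(a) == (8 - a)) -> false; acc = 2; return 4; compute2 runs tot = -10; (abs(a) == (8 - a)) -> false; tot = 2; return 4; both end at 4.
Across all 24 domain points the two functions coincide.
verdict: equivalent


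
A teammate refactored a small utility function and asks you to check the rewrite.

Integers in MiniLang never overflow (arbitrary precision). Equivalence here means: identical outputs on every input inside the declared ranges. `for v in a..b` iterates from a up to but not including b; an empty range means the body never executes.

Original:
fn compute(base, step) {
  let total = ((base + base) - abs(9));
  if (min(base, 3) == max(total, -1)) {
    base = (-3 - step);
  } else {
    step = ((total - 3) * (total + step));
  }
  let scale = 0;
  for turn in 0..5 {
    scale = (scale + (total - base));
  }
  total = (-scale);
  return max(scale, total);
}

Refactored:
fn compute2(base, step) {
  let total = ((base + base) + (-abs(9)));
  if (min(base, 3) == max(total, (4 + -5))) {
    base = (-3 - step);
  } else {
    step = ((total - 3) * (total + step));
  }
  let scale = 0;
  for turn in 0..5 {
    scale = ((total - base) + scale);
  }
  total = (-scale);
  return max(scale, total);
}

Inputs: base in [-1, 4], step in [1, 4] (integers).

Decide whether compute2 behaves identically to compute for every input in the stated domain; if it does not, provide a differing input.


Changes here: arithmetic usage differs; and constant usage differs; the full 24-point sweep finds no disagreement.
verdict: equivalent
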